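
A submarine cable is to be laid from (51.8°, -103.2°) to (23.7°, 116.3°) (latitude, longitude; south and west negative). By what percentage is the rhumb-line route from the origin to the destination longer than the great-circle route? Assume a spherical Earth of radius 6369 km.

15.7%

Great circle: σ = 1.6922 rad → d_gc = Rσ = 10777.3 km
Rhumb: Δφ = -0.4904, Δλ = -2.4522, Δψ = -0.6345, q = Δφ/Δψ = 0.7729 → d_rh = R√(Δφ²+q²Δλ²) = 12468.9 km
Excess = (12468.9 − 10777.3) / 10777.3 = 1691.6 / 10777.3 = 15.70% ≈ 15.7%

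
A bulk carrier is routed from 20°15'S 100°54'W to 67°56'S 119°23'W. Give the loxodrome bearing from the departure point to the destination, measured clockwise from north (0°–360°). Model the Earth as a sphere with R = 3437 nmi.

194.2°

Δψ = ln[tan(π/4+φ₂/2)/tan(π/4+φ₁/2)] = -1.2738
Δλ = -0.3226 rad (taken the short way round)
course = atan2(Δλ, Δψ) = 194.21°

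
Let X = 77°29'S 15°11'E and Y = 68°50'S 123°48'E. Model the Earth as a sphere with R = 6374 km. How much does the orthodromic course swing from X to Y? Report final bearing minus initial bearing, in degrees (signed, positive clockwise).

At departure: θ₁ = atan2(sin Δλ cos φ₂, cos φ₁ sin φ₂ − sin φ₁ cos φ₂ cos Δλ) = 132.60°
At arrival: θ₂ = atan2(sin Δλ cos φ₁, −cos φ₂ sin φ₁ + sin φ₂ cos φ₁ cos Δλ) = 26.22°
Δθ = θ₂ − θ₁ = -106.4°

-106.4°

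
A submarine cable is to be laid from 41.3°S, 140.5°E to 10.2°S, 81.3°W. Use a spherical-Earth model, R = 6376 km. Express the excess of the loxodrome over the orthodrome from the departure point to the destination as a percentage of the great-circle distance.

8.9%

Great circle: σ = 2.0201 rad → d_gc = Rσ = 12880.0 km
Rhumb: Δφ = +0.5428, Δλ = +2.4120, Δψ = +0.6138, q = Δφ/Δψ = 0.8843 → d_rh = R√(Δφ²+q²Δλ²) = 14032.7 km
Excess = (14032.7 − 12880.0) / 12880.0 = 1152.7 / 12880.0 = 8.9495% ≈ 8.9%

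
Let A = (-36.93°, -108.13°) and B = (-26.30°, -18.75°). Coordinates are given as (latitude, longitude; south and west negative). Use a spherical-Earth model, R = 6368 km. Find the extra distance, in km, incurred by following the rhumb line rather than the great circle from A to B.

285 km

Great circle: cos σ = sin φ₁ sin φ₂ + cos φ₁ cos φ₂ cos Δλ,  σ = 1.2933 rad → d_gc = 8235.6 km
Rhumb line: Δψ = +0.2184, q = Δφ/Δψ = 0.8494, d_rh = R√(Δφ²+q²Δλ²) = 8520.6 km
Excess = 8520.6 − 8235.6 = 285.0 ≈ 285 km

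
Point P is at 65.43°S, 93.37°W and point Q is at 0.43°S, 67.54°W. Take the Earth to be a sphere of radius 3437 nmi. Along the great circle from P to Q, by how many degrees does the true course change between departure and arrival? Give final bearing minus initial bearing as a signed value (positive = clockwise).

Initial bearing θ₁ = atan2(sin Δλ cos φ₂, cos φ₁ sin φ₂ − sin φ₁ cos φ₂ cos Δλ) = 28.12°
Final bearing θ₂ = (initial bearing from the destination back to the start) + 180° = 11.30°
Δθ = θ₂ − θ₁ = -16.8°

-16.8°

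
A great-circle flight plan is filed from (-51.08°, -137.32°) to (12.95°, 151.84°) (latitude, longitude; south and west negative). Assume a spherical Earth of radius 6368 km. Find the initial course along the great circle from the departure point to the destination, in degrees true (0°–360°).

θ = atan2( sin Δλ·cos φ₂ ,  cos φ₁ sin φ₂ − sin φ₁ cos φ₂ cos Δλ )
  = atan2(-0.9206, +0.3896) = 292.94°

292.9°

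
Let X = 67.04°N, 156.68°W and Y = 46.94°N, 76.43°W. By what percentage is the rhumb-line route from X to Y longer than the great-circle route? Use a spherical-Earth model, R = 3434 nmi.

6.3%

Great circle: σ = 0.7701 rad → d_gc = Rσ = 2644.4 nmi
Rhumb: Δφ = -0.3508, Δλ = +1.4006, Δψ = -0.6640, q = Δφ/Δψ = 0.5283 → d_rh = R√(Δφ²+q²Δλ²) = 2812.2 nmi
Excess = (2812.2 − 2644.4) / 2644.4 = 167.8 / 2644.4 = 6.345% ≈ 6.3%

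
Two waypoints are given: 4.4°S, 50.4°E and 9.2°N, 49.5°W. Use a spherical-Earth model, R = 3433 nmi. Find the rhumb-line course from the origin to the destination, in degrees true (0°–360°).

Meridional parts: M(φ₁)=-0.0769, M(φ₂)=+0.1613 → ΔM = +0.2381;  Δλ = -1.7436 rad
tan C = Δλ / ΔM = -7.3218 → C = 277.78°

277.8°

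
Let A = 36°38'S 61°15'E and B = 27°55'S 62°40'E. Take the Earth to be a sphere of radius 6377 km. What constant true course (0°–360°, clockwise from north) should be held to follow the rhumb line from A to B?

7.8°

Δψ = ln[tan(π/4+φ₂/2)/tan(π/4+φ₁/2)] = +0.1802
Δλ = +0.0247 rad (taken the short way round)
course = atan2(Δλ, Δψ) = 7.81°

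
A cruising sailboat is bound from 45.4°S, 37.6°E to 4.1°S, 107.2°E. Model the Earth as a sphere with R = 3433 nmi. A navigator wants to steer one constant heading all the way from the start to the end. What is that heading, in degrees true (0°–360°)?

Δψ = ln[tan(π/4+φ₂/2)/tan(π/4+φ₁/2)] = +0.8197
Δλ = +1.2147 rad (taken the short way round)
course = atan2(Δλ, Δψ) = 55.99°

56.0°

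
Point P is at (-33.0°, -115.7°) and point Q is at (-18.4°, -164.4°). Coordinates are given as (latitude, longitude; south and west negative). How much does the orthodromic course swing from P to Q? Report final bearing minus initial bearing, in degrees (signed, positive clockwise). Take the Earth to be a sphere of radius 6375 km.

+22.4°

At departure: θ₁ = atan2(sin Δλ cos φ₂, cos φ₁ sin φ₂ − sin φ₁ cos φ₂ cos Δλ) = 276.11°
At arrival: θ₂ = atan2(sin Δλ cos φ₁, −cos φ₂ sin φ₁ + sin φ₂ cos φ₁ cos Δλ) = 298.50°
Δθ = θ₂ − θ₁ = +22.4°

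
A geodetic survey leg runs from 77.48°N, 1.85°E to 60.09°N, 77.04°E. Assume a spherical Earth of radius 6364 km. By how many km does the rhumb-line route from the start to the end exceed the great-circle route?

Great circle: cos σ = sin φ₁ sin φ₂ + cos φ₁ cos φ₂ cos Δλ,  σ = 0.5078 rad → d_gc = 3231.5 km
Rhumb line: Δψ = -0.8900, q = Δφ/Δψ = 0.3410, d_rh = R√(Δφ²+q²Δλ²) = 3441.4 km
Excess = 3441.4 − 3231.5 = 209.9 ≈ 210 km

210 km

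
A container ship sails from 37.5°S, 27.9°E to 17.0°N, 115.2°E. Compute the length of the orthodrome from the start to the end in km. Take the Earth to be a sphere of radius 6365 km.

cos σ = sin φ₁ sin φ₂ + cos φ₁ cos φ₂ cos Δλ
      = sin(-37.50°)sin(17.00°) + cos(-37.50°)cos(17.00°)cos(87.30°) = -0.1422
σ = 98.178° → d = Rσ = 6365·1.71353 = 10907 km

10907 km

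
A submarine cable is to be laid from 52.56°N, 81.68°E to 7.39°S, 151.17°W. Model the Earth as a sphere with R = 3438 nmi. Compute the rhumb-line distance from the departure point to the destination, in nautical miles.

7507 nmi

Rhumb course C = atan2(Δλ, Δψ) with Δψ = ln[tan(π/4+φ₂/2)/tan(π/4+φ₁/2)] = -1.2115, Δλ = +2.2192 → C = 118.63°
d = R·|Δφ| / |cos C| = 3438·1.04632 / 0.47916 = 7507 nmi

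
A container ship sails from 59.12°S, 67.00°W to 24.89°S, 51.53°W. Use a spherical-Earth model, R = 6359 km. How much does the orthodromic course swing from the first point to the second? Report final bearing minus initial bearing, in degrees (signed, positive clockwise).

Initial bearing θ₁ = atan2(sin Δλ cos φ₂, cos φ₁ sin φ₂ − sin φ₁ cos φ₂ cos Δλ) = 24.36°
Final bearing θ₂ = (initial bearing from the destination back to the start) + 180° = 13.50°
Δθ = θ₂ − θ₁ = -10.9°

-10.9°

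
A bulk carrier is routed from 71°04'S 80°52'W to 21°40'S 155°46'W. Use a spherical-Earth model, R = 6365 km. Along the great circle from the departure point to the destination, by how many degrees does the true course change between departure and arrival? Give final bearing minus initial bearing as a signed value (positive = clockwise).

+62.8°

At departure: θ₁ = atan2(sin Δλ cos φ₂, cos φ₁ sin φ₂ − sin φ₁ cos φ₂ cos Δλ) = 276.94°
At arrival: θ₂ = atan2(sin Δλ cos φ₁, −cos φ₂ sin φ₁ + sin φ₂ cos φ₁ cos Δλ) = 339.72°
Δθ = θ₂ − θ₁ = +62.8°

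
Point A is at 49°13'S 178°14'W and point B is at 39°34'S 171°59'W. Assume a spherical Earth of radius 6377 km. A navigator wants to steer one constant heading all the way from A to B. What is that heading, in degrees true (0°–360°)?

24.8°

Δψ = ln[tan(π/4+φ₂/2)/tan(π/4+φ₁/2)] = +0.2365
Δλ = +0.1091 rad (taken the short way round)
course = atan2(Δλ, Δψ) = 24.76°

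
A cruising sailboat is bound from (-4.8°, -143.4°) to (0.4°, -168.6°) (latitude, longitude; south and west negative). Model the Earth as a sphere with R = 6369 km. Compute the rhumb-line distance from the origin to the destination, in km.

2857 km

Rhumb course C = atan2(Δλ, Δψ) with Δψ = ln[tan(π/4+φ₂/2)/tan(π/4+φ₁/2)] = +0.0909, Δλ = -0.4398 → C = 281.67°
d = R·|Δφ| / |cos C| = 6369·0.09076 / 0.20230 = 2857 km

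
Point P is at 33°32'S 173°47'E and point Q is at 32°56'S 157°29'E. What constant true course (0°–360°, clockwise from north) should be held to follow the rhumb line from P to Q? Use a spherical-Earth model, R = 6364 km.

272.5°

Meridional parts: M(φ₁)=-0.6219, M(φ₂)=-0.6093 → ΔM = +0.0125;  Δλ = -0.2845 rad
tan C = Δλ / ΔM = -22.7232 → C = 272.52°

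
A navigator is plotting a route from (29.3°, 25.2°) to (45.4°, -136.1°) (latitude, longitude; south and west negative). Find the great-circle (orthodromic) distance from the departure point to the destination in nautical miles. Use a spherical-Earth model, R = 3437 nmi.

6202 nmi

cos σ = sin φ₁ sin φ₂ + cos φ₁ cos φ₂ cos Δλ
      = sin(29.30°)sin(45.40°) + cos(29.30°)cos(45.40°)cos(-161.30°) = -0.2315
σ = 103.388° → d = Rσ = 3437·1.80447 = 6202 nmi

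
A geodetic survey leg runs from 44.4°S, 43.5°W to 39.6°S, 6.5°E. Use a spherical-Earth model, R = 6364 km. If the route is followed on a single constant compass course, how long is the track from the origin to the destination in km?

Δψ = ln[tan(π/4+φ₂/2)/tan(π/4+φ₁/2)] = +0.1128;  Δφ = +0.0838 rad,  Δλ = +0.8727 rad
q = Δφ/Δψ = 0.7426
d = R·√(Δφ² + q²Δλ²) = 6364·0.65341 = 4158 km

4158 km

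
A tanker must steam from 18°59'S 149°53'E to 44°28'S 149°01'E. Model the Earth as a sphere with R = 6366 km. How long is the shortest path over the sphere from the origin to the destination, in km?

2833 km

Haversine: a = sin²(Δφ/2)+cos φ₁ cos φ₂ sin²(Δλ/2) = 0.04868;  σ = 2·atan2(√a,√(1−a))
σ = 25.494° → d = Rσ = 6366·0.44495 = 2833 km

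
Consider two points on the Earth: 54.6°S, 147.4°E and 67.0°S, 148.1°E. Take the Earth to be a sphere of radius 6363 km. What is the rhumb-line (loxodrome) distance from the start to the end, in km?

Rhumb course C = atan2(Δλ, Δψ) with Δψ = ln[tan(π/4+φ₂/2)/tan(π/4+φ₁/2)] = -0.4502, Δλ = +0.0122 → C = 178.45°
d = R·|Δφ| / |cos C| = 6363·0.21642 / 0.99963 = 1378 km

1378 km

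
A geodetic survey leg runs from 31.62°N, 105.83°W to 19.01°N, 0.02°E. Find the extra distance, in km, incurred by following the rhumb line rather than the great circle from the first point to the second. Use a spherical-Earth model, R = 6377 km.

Great circle: cos σ = sin φ₁ sin φ₂ + cos φ₁ cos φ₂ cos Δλ,  σ = 1.6199 rad → d_gc = 10330.3 km
Rhumb line: Δψ = -0.2442, q = Δφ/Δψ = 0.9013, d_rh = R√(Δφ²+q²Δλ²) = 10710.9 km
Excess = 10710.9 − 10330.3 = 380.6 ≈ 381 km

381 km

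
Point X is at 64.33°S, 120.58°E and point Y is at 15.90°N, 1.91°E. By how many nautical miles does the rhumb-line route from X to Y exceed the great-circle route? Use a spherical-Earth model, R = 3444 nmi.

442 nmi

Great circle: cos σ = sin φ₁ sin φ₂ + cos φ₁ cos φ₂ cos Δλ,  σ = 2.0340 rad → d_gc = 7005.0 nmi
Rhumb line: Δψ = +1.7603, q = Δφ/Δψ = 0.7955, d_rh = R√(Δφ²+q²Δλ²) = 7446.8 nmi
Excess = 7446.8 − 7005.0 = 441.8 ≈ 442 nmi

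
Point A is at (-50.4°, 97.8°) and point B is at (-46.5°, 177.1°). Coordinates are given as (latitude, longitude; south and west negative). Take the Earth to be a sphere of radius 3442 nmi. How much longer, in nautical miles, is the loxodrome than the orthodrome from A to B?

152 nmi

Great circle: cos σ = sin φ₁ sin φ₂ + cos φ₁ cos φ₂ cos Δλ,  σ = 0.8758 rad → d_gc = 3014.5 nmi
Rhumb line: Δψ = +0.1027, q = Δφ/Δψ = 0.6628, d_rh = R√(Δφ²+q²Δλ²) = 3166.3 nmi
Excess = 3166.3 − 3014.5 = 151.8 ≈ 152 nmi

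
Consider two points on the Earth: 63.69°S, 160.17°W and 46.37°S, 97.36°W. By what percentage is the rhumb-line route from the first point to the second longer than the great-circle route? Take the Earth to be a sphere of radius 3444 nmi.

3.6%

Great circle: σ = 0.6623 rad → d_gc = Rσ = 2281.0 nmi
Rhumb: Δφ = +0.3023, Δλ = +1.0962, Δψ = +0.5380, q = Δφ/Δψ = 0.5618 → d_rh = R√(Δφ²+q²Δλ²) = 2362.9 nmi
Excess = (2362.9 − 2281.0) / 2281.0 = 81.9 / 2281.0 = 3.59% ≈ 3.6%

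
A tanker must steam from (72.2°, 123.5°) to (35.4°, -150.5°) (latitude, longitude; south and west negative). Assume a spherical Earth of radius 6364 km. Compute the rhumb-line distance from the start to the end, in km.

Δψ = ln[tan(π/4+φ₂/2)/tan(π/4+φ₁/2)] = -1.1927;  Δφ = -0.6423 rad,  Δλ = +1.5010 rad
q = Δφ/Δψ = 0.5385
d = R·√(Δφ² + q²Δλ²) = 6364·1.03240 = 6570 km

6570 km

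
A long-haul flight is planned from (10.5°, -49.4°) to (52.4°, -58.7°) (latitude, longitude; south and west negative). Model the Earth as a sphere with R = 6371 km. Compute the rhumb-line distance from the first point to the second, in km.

Rhumb course C = atan2(Δλ, Δψ) with Δψ = ln[tan(π/4+φ₂/2)/tan(π/4+φ₁/2)] = +0.8933, Δλ = -0.1623 → C = 349.70°
d = R·|Δφ| / |cos C| = 6371·0.73129 / 0.98389 = 4735 km

4735 km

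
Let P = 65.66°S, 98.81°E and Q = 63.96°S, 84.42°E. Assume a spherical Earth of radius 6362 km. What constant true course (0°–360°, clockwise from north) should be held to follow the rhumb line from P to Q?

285.5°

Δψ = ln[tan(π/4+φ₂/2)/tan(π/4+φ₁/2)] = +0.0697
Δλ = -0.2512 rad (taken the short way round)
course = atan2(Δλ, Δψ) = 285.52°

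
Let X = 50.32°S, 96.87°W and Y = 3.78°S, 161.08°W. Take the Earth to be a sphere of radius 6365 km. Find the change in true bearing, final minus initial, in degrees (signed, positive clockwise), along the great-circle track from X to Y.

Initial bearing θ₁ = atan2(sin Δλ cos φ₂, cos φ₁ sin φ₂ − sin φ₁ cos φ₂ cos Δλ) = 288.01°
Final bearing θ₂ = (initial bearing from the destination back to the start) + 180° = 322.52°
Δθ = θ₂ − θ₁ = +34.5°

+34.5°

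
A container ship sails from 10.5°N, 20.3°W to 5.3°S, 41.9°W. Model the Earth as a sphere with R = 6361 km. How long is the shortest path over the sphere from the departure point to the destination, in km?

2963 km

cos σ = sin φ₁ sin φ₂ + cos φ₁ cos φ₂ cos Δλ
      = sin(10.50°)sin(-5.30°) + cos(10.50°)cos(-5.30°)cos(-21.60°) = 0.8935
σ = 26.688° → d = Rσ = 6361·0.46579 = 2963 km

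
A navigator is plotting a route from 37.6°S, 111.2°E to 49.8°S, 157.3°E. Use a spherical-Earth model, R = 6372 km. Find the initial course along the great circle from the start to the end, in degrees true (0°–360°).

125.5°

θ = atan2( sin Δλ·cos φ₂ ,  cos φ₁ sin φ₂ − sin φ₁ cos φ₂ cos Δλ )
  = atan2(+0.4651, -0.3321) = 125.53°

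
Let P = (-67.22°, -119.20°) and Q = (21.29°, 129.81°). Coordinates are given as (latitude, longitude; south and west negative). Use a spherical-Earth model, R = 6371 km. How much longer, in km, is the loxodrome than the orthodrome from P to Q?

678 km

Great circle: cos σ = sin φ₁ sin φ₂ + cos φ₁ cos φ₂ cos Δλ,  σ = 2.0533 rad → d_gc = 13081.6 km
Rhumb line: Δψ = +1.9826, q = Δφ/Δψ = 0.7792, d_rh = R√(Δφ²+q²Δλ²) = 13759.7 km
Excess = 13759.7 − 13081.6 = 678.1 ≈ 678 km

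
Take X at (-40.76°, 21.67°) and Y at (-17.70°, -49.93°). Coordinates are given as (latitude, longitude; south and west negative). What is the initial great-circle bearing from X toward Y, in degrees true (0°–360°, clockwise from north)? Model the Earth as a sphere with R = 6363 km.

267.8°

θ = atan2( sin Δλ·cos φ₂ ,  cos φ₁ sin φ₂ − sin φ₁ cos φ₂ cos Δλ )
  = atan2(-0.9040, -0.0340) = 267.85°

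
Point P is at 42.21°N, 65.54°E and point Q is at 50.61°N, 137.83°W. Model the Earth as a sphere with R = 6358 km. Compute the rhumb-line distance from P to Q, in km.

Δψ = ln[tan(π/4+φ₂/2)/tan(π/4+φ₁/2)] = +0.2132;  Δφ = +0.1466 rad,  Δλ = +2.7337 rad
q = Δφ/Δψ = 0.6875
d = R·√(Δφ² + q²Δλ²) = 6358·1.88516 = 11986 km

11986 km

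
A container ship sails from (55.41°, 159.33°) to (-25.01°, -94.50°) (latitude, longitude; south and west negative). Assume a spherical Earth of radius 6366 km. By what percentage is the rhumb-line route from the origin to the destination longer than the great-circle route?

Great circle: σ = 2.0844 rad → d_gc = Rσ = 13269.3 km
Rhumb: Δφ = -1.4036, Δλ = +1.8530, Δψ = -1.6178, q = Δφ/Δψ = 0.8676 → d_rh = R√(Δφ²+q²Δλ²) = 13585.9 km
Excess = (13585.9 − 13269.3) / 13269.3 = 316.6 / 13269.3 = 2.39% ≈ 2.4%

2.4%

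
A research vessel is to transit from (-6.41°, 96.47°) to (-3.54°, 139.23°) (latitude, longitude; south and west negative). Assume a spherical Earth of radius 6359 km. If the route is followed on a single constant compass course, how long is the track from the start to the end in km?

4738 km

Δψ = ln[tan(π/4+φ₂/2)/tan(π/4+φ₁/2)] = +0.0503;  Δφ = +0.0501 rad,  Δλ = +0.7463 rad
q = Δφ/Δψ = 0.9961
d = R·√(Δφ² + q²Δλ²) = 6359·0.74510 = 4738 km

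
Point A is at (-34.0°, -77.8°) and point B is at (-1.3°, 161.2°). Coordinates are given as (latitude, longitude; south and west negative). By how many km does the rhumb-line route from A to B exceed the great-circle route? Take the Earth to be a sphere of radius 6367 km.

395 km

Great circle: cos σ = sin φ₁ sin φ₂ + cos φ₁ cos φ₂ cos Δλ,  σ = 1.9978 rad → d_gc = 12720.3 km
Rhumb line: Δψ = +0.6090, q = Δφ/Δψ = 0.9372, d_rh = R√(Δφ²+q²Δλ²) = 13115.2 km
Excess = 13115.2 − 12720.3 = 394.9 ≈ 395 km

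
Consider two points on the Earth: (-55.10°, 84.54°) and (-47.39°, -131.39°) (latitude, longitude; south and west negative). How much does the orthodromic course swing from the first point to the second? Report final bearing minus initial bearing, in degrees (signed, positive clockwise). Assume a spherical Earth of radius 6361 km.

-134.9°

Initial bearing θ₁ = atan2(sin Δλ cos φ₂, cos φ₁ sin φ₂ − sin φ₁ cos φ₂ cos Δλ) = 155.47°
Final bearing θ₂ = (initial bearing from the destination back to the start) + 180° = 20.54°
Δθ = θ₂ − θ₁ = -134.9°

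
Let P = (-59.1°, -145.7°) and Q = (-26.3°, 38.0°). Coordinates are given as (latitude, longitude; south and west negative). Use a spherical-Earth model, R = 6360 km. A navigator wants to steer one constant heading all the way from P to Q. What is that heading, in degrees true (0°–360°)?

284.7°

Meridional parts: M(φ₁)=-1.2860, M(φ₂)=-0.4760 → ΔM = +0.8099;  Δλ = -3.0770 rad
tan C = Δλ / ΔM = -3.7992 → C = 284.75°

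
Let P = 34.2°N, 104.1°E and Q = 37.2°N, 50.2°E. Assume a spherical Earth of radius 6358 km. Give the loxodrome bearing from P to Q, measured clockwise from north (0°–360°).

Meridional parts: M(φ₁)=+0.6359, M(φ₂)=+0.7004 → ΔM = +0.0645;  Δλ = -0.9407 rad
tan C = Δλ / ΔM = -14.5870 → C = 273.92°

273.9°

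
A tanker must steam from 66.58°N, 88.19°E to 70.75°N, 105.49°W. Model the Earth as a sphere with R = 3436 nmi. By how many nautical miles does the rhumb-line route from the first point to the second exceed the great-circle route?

1086 nmi

Great circle: cos σ = sin φ₁ sin φ₂ + cos φ₁ cos φ₂ cos Δλ,  σ = 0.7392 rad → d_gc = 2540.0 nmi
Rhumb line: Δψ = +0.2007, q = Δφ/Δψ = 0.3627, d_rh = R√(Δφ²+q²Δλ²) = 3626.1 nmi
Excess = 3626.1 − 2540.0 = 1086.1 ≈ 1086 nmi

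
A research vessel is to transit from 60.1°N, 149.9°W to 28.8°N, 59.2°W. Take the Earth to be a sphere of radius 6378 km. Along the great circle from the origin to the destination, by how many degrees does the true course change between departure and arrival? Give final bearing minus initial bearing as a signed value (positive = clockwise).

Initial bearing θ₁ = atan2(sin Δλ cos φ₂, cos φ₁ sin φ₂ − sin φ₁ cos φ₂ cos Δλ) = 74.11°
Final bearing θ₂ = (initial bearing from the destination back to the start) + 180° = 146.83°
Δθ = θ₂ − θ₁ = +72.7°

+72.7°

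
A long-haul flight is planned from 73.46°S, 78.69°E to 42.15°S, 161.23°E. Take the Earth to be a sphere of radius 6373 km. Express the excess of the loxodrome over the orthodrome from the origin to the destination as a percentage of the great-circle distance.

6.8%

Great circle: σ = 0.8356 rad → d_gc = Rσ = 5325.5 km
Rhumb: Δφ = +0.5465, Δλ = +1.4406, Δψ = +1.1159, q = Δφ/Δψ = 0.4897 → d_rh = R√(Δφ²+q²Δλ²) = 5686.9 km
Excess = (5686.9 − 5325.5) / 5325.5 = 361.4 / 5325.5 = 6.79% ≈ 6.8%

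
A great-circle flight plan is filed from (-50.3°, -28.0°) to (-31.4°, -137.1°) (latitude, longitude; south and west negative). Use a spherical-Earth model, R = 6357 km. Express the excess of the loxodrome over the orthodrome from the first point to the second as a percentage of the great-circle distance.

8.6%

Great circle: σ = 1.3465 rad → d_gc = Rσ = 8559.5 km
Rhumb: Δφ = +0.3299, Δλ = -1.9042, Δψ = +0.4411, q = Δφ/Δψ = 0.7478 → d_rh = R√(Δφ²+q²Δλ²) = 9291.4 km
Excess = (9291.4 − 8559.5) / 8559.5 = 731.9 / 8559.5 = 8.551% ≈ 8.6%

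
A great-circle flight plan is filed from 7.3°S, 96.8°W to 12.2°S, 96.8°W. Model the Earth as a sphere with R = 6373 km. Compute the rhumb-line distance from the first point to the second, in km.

545 km

Rhumb course C = atan2(Δλ, Δψ) with Δψ = ln[tan(π/4+φ₂/2)/tan(π/4+φ₁/2)] = -0.0868, Δλ = +0.0000 → C = 180.00°
d = R·|Δφ| / |cos C| = 6373·0.08552 / 1.00000 = 545 km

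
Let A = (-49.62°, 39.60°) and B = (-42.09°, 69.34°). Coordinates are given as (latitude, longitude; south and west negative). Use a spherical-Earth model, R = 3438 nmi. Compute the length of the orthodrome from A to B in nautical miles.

1312 nmi

Haversine: a = sin²(Δφ/2)+cos φ₁ cos φ₂ sin²(Δλ/2) = 0.03597;  σ = 2·atan2(√a,√(1−a))
σ = 21.867° → d = Rσ = 3438·0.38165 = 1312 nmi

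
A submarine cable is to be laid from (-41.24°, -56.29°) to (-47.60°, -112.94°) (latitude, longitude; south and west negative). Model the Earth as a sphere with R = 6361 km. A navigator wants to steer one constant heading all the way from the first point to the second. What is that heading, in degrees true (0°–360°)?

Meridional parts: M(φ₁)=-0.7914, M(φ₂)=-0.9471 → ΔM = -0.1557;  Δλ = -0.9887 rad
tan C = Δλ / ΔM = +6.3522 → C = 261.05°

261.1°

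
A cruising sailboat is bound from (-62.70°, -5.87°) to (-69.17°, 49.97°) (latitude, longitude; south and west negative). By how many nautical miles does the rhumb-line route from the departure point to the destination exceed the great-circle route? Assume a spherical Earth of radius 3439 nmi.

Great circle: cos σ = sin φ₁ sin φ₂ + cos φ₁ cos φ₂ cos Δλ,  σ = 0.3973 rad → d_gc = 1366.3 nmi
Rhumb line: Δψ = -0.2786, q = Δφ/Δψ = 0.4054, d_rh = R√(Δφ²+q²Δλ²) = 1413.1 nmi
Excess = 1413.1 − 1366.3 = 46.8 ≈ 47 nmi

47 nmi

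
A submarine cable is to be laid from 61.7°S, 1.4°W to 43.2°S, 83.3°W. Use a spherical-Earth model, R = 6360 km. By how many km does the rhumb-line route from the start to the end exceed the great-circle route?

Great circle: cos σ = sin φ₁ sin φ₂ + cos φ₁ cos φ₂ cos Δλ,  σ = 0.8613 rad → d_gc = 5478.1 km
Rhumb line: Δψ = +0.5403, q = Δφ/Δψ = 0.5976, d_rh = R√(Δφ²+q²Δλ²) = 5808.4 km
Excess = 5808.4 − 5478.1 = 330.3 ≈ 330 km

330 km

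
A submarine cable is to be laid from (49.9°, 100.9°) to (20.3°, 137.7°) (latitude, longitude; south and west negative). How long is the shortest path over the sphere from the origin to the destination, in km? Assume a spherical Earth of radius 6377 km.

4617 km

cos σ = sin φ₁ sin φ₂ + cos φ₁ cos φ₂ cos Δλ
      = sin(49.90°)sin(20.30°) + cos(49.90°)cos(20.30°)cos(36.80°) = 0.7491
σ = 41.486° → d = Rσ = 6377·0.72407 = 4617 km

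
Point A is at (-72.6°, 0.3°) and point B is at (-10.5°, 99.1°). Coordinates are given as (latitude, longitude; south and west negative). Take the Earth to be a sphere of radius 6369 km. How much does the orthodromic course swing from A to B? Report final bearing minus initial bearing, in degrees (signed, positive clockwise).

Initial bearing θ₁ = atan2(sin Δλ cos φ₂, cos φ₁ sin φ₂ − sin φ₁ cos φ₂ cos Δλ) = 101.52°
Final bearing θ₂ = (initial bearing from the destination back to the start) + 180° = 17.34°
Δθ = θ₂ − θ₁ = -84.2°

-84.2°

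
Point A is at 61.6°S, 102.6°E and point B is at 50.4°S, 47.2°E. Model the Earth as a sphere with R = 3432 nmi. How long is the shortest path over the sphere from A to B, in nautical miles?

cos σ = sin φ₁ sin φ₂ + cos φ₁ cos φ₂ cos Δλ
      = sin(-61.60°)sin(-50.40°) + cos(-61.60°)cos(-50.40°)cos(-55.40°) = 0.8499
σ = 31.795° → d = Rσ = 3432·0.55493 = 1905 nmi

1905 nmi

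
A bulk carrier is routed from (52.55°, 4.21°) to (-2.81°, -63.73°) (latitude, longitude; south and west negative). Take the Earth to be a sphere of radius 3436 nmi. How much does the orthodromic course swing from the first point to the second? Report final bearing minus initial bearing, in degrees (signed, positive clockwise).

-35.5°

At departure: θ₁ = atan2(sin Δλ cos φ₂, cos φ₁ sin φ₂ − sin φ₁ cos φ₂ cos Δλ) = 250.51°
At arrival: θ₂ = atan2(sin Δλ cos φ₁, −cos φ₂ sin φ₁ + sin φ₂ cos φ₁ cos Δλ) = 215.02°
Δθ = θ₂ − θ₁ = -35.5°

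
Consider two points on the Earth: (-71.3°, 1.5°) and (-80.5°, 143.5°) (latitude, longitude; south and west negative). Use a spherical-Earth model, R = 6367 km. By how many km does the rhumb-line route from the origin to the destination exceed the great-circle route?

Great circle: cos σ = sin φ₁ sin φ₂ + cos φ₁ cos φ₂ cos Δλ,  σ = 0.4679 rad → d_gc = 2979.1 km
Rhumb line: Δψ = -0.6839, q = Δφ/Δψ = 0.2348, d_rh = R√(Δφ²+q²Δλ²) = 3843.5 km
Excess = 3843.5 − 2979.1 = 864.4 ≈ 864 km

864 km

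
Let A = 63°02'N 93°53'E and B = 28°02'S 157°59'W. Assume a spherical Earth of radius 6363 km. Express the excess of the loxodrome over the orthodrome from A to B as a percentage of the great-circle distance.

3.4%

Great circle: σ = 2.1453 rad → d_gc = Rσ = 13650.9 km
Rhumb: Δφ = -1.5894, Δλ = +1.8873, Δψ = -1.9381, q = Δφ/Δψ = 0.8201 → d_rh = R√(Δφ²+q²Δλ²) = 14116.2 km
Excess = (14116.2 − 13650.9) / 13650.9 = 465.3 / 13650.9 = 3.41% ≈ 3.4%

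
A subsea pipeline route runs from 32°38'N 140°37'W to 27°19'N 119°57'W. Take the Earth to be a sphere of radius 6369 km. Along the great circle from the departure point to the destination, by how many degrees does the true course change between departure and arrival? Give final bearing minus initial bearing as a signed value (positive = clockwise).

+10.4°

Initial bearing θ₁ = atan2(sin Δλ cos φ₂, cos φ₁ sin φ₂ − sin φ₁ cos φ₂ cos Δλ) = 101.15°
Final bearing θ₂ = (initial bearing from the destination back to the start) + 180° = 111.58°
Δθ = θ₂ − θ₁ = +10.4°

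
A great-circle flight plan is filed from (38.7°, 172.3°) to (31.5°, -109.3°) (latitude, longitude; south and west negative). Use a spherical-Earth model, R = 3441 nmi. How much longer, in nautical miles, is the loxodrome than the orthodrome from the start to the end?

Great circle: cos σ = sin φ₁ sin φ₂ + cos φ₁ cos φ₂ cos Δλ,  σ = 1.0922 rad → d_gc = 3758.4 nmi
Rhumb line: Δψ = -0.1538, q = Δφ/Δψ = 0.8171, d_rh = R√(Δφ²+q²Δλ²) = 3871.4 nmi
Excess = 3871.4 − 3758.4 = 113.0 ≈ 113 nmi

113 nmi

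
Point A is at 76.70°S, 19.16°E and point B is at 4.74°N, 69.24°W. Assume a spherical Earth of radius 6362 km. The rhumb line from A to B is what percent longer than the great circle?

Great circle: σ = 1.6449 rad → d_gc = Rσ = 10464.7 km
Rhumb: Δφ = +1.4214, Δλ = -1.5429, Δψ = +2.2319, q = Δφ/Δψ = 0.6368 → d_rh = R√(Δφ²+q²Δλ²) = 10993.2 km
Excess = (10993.2 − 10464.7) / 10464.7 = 528.5 / 10464.7 = 5.0503% ≈ 5.1%

5.1%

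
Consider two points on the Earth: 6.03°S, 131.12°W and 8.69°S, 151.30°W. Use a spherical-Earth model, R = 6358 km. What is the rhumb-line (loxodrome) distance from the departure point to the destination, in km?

Rhumb course C = atan2(Δλ, Δψ) with Δψ = ln[tan(π/4+φ₂/2)/tan(π/4+φ₁/2)] = -0.0468, Δλ = -0.3522 → C = 262.43°
d = R·|Δφ| / |cos C| = 6358·0.04643 / 0.13176 = 2240 km

2240 km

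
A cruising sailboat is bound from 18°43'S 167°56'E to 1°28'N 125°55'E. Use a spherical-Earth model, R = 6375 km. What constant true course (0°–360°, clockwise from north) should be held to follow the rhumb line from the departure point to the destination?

Δψ = ln[tan(π/4+φ₂/2)/tan(π/4+φ₁/2)] = +0.3582
Δλ = -0.7333 rad (taken the short way round)
course = atan2(Δλ, Δψ) = 296.04°

296.0°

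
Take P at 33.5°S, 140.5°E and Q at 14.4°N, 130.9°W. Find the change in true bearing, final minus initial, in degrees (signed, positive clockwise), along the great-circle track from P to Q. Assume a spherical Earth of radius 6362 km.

At departure: θ₁ = atan2(sin Δλ cos φ₂, cos φ₁ sin φ₂ − sin φ₁ cos φ₂ cos Δλ) = 77.17°
At arrival: θ₂ = atan2(sin Δλ cos φ₁, −cos φ₂ sin φ₁ + sin φ₂ cos φ₁ cos Δλ) = 57.08°
Δθ = θ₂ − θ₁ = -20.1°

-20.1°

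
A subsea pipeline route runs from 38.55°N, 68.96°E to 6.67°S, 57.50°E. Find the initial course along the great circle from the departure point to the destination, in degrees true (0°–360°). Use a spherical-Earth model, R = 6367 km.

195.8°

θ = atan2( sin Δλ·cos φ₂ ,  cos φ₁ sin φ₂ − sin φ₁ cos φ₂ cos Δλ )
  = atan2(-0.1973, -0.6975) = 195.80°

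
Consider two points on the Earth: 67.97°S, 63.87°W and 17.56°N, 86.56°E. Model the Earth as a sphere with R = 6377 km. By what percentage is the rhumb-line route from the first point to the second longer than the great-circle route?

Great circle: σ = 2.2027 rad → d_gc = Rσ = 14046.9 km
Rhumb: Δφ = +1.4928, Δλ = +2.6255, Δψ = +1.9479, q = Δφ/Δψ = 0.7663 → d_rh = R√(Δφ²+q²Δλ²) = 15976.4 km
Excess = (15976.4 − 14046.9) / 14046.9 = 1929.5 / 14046.9 = 13.74% ≈ 13.7%

13.7%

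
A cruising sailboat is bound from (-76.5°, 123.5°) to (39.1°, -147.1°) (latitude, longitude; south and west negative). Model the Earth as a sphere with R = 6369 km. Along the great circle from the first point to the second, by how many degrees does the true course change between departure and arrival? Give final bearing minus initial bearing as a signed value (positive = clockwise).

-61.5°

Initial bearing θ₁ = atan2(sin Δλ cos φ₂, cos φ₁ sin φ₂ − sin φ₁ cos φ₂ cos Δλ) = 78.70°
Final bearing θ₂ = (initial bearing from the destination back to the start) + 180° = 17.16°
Δθ = θ₂ − θ₁ = -61.5°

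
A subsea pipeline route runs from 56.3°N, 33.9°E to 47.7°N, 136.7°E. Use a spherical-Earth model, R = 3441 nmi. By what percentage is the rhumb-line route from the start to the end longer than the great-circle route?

10.0%

Great circle: σ = 1.0091 rad → d_gc = Rσ = 3472.4 nmi
Rhumb: Δφ = -0.1501, Δλ = +1.7942, Δψ = -0.2448, q = Δφ/Δψ = 0.6132 → d_rh = R√(Δφ²+q²Δλ²) = 3820.7 nmi
Excess = (3820.7 − 3472.4) / 3472.4 = 348.3 / 3472.4 = 10.03% ≈ 10.0%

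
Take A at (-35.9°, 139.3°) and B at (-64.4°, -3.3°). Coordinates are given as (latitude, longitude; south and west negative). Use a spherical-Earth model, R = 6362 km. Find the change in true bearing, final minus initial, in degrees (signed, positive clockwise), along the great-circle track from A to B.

+133.7°

At departure: θ₁ = atan2(sin Δλ cos φ₂, cos φ₁ sin φ₂ − sin φ₁ cos φ₂ cos Δλ) = 195.73°
At arrival: θ₂ = atan2(sin Δλ cos φ₁, −cos φ₂ sin φ₁ + sin φ₂ cos φ₁ cos Δλ) = 329.45°
Δθ = θ₂ − θ₁ = +133.7°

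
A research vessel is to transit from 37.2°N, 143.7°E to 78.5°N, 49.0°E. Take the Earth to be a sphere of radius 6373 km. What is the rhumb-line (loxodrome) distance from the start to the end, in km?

6615 km

Rhumb course C = atan2(Δλ, Δψ) with Δψ = ln[tan(π/4+φ₂/2)/tan(π/4+φ₁/2)] = +1.5953, Δλ = -1.6528 → C = 313.99°
d = R·|Δφ| / |cos C| = 6373·0.72082 / 0.69447 = 6615 km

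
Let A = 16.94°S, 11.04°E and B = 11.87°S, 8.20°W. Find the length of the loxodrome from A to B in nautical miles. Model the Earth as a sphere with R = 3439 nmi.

1159 nmi

Rhumb course C = atan2(Δλ, Δψ) with Δψ = ln[tan(π/4+φ₂/2)/tan(π/4+φ₁/2)] = +0.0914, Δλ = -0.3358 → C = 285.23°
d = R·|Δφ| / |cos C| = 3439·0.08849 / 0.26261 = 1159 nmi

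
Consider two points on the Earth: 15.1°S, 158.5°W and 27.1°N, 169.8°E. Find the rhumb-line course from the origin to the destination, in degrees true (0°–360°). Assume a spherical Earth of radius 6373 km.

323.9°

Δψ = ln[tan(π/4+φ₂/2)/tan(π/4+φ₁/2)] = +0.7583
Δλ = -0.5533 rad (taken the short way round)
course = atan2(Δλ, Δψ) = 323.89°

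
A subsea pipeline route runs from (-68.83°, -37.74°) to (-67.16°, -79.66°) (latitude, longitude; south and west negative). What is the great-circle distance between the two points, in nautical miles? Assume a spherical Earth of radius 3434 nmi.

928 nmi

cos σ = sin φ₁ sin φ₂ + cos φ₁ cos φ₂ cos Δλ
      = sin(-68.83°)sin(-67.16°) + cos(-68.83°)cos(-67.16°)cos(-41.92°) = 0.9637
σ = 15.485° → d = Rσ = 3434·0.27026 = 928 nmi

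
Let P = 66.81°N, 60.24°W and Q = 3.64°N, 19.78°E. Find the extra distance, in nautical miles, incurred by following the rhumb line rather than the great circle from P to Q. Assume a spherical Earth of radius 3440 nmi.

Great circle: cos σ = sin φ₁ sin φ₂ + cos φ₁ cos φ₂ cos Δλ,  σ = 1.4440 rad → d_gc = 4967.3 nmi
Rhumb line: Δψ = -1.5203, q = Δφ/Δψ = 0.7252, d_rh = R√(Δφ²+q²Δλ²) = 5150.1 nmi
Excess = 5150.1 − 4967.3 = 182.8 ≈ 183 nmi

183 nmi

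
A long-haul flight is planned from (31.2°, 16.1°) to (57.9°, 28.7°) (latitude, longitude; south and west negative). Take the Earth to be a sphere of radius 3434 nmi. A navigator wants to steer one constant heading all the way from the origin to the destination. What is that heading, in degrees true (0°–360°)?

Δψ = ln[tan(π/4+φ₂/2)/tan(π/4+φ₁/2)] = +0.6722
Δλ = +0.2199 rad (taken the short way round)
course = atan2(Δλ, Δψ) = 18.11°

18.1°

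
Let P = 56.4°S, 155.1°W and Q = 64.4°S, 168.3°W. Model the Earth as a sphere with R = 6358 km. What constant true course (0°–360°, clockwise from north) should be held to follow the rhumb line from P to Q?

Meridional parts: M(φ₁)=-1.1976, M(φ₂)=-1.4819 → ΔM = -0.2843;  Δλ = -0.2304 rad
tan C = Δλ / ΔM = +0.8102 → C = 219.01°

219.0°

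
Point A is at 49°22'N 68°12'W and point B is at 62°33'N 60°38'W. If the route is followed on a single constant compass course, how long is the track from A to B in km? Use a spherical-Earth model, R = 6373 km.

Δψ = ln[tan(π/4+φ₂/2)/tan(π/4+φ₁/2)] = +0.4160;  Δφ = +0.2301 rad,  Δλ = +0.1321 rad
q = Δφ/Δψ = 0.5531
d = R·√(Δφ² + q²Δλ²) = 6373·0.24141 = 1538 km

1538 km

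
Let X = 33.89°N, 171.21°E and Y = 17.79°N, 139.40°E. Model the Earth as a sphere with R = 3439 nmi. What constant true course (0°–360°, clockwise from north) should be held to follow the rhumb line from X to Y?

Meridional parts: M(φ₁)=+0.6293, M(φ₂)=+0.3156 → ΔM = -0.3137;  Δλ = -0.5552 rad
tan C = Δλ / ΔM = +1.7696 → C = 240.53°

240.5°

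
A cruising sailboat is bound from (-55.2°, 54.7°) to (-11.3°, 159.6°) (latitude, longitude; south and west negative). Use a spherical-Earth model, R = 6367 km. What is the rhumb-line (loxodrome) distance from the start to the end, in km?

10490 km

Δψ = ln[tan(π/4+φ₂/2)/tan(π/4+φ₁/2)] = +0.9618;  Δφ = +0.7662 rad,  Δλ = +1.8309 rad
q = Δφ/Δψ = 0.7966
d = R·√(Δφ² + q²Δλ²) = 6367·1.64749 = 10490 km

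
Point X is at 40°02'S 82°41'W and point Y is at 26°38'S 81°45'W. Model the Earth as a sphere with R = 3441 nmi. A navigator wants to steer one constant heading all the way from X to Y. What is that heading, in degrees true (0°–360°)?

3.3°

Δψ = ln[tan(π/4+φ₂/2)/tan(π/4+φ₁/2)] = +0.2811
Δλ = +0.0163 rad (taken the short way round)
course = atan2(Δλ, Δψ) = 3.32°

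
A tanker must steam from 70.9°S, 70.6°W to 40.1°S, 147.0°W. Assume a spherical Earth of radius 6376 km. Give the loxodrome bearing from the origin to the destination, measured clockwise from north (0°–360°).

307.3°

Δψ = ln[tan(π/4+φ₂/2)/tan(π/4+φ₁/2)] = +1.0172
Δλ = -1.3334 rad (taken the short way round)
course = atan2(Δλ, Δψ) = 307.34°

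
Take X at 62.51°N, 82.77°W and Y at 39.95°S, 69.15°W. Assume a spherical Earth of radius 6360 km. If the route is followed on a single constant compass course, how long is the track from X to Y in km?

Δψ = ln[tan(π/4+φ₂/2)/tan(π/4+φ₁/2)] = -2.1699;  Δφ = -1.7883 rad,  Δλ = +0.2377 rad
q = Δφ/Δψ = 0.8241
d = R·√(Δφ² + q²Δλ²) = 6360·1.79896 = 11441 km

11441 km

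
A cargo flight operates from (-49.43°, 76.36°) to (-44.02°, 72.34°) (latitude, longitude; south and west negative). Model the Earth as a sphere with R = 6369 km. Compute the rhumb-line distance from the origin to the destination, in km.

675 km

Rhumb course C = atan2(Δλ, Δψ) with Δψ = ln[tan(π/4+φ₂/2)/tan(π/4+φ₁/2)] = +0.1379, Δλ = -0.0702 → C = 333.03°
d = R·|Δφ| / |cos C| = 6369·0.09442 / 0.89128 = 675 km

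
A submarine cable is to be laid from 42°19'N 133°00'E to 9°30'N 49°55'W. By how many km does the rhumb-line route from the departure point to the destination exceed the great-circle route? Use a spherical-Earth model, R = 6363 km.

3479 km

Great circle: cos σ = sin φ₁ sin φ₂ + cos φ₁ cos φ₂ cos Δλ,  σ = 2.2360 rad → d_gc = 14227.8 km
Rhumb line: Δψ = -0.6501, q = Δφ/Δψ = 0.8811, d_rh = R√(Δφ²+q²Δλ²) = 17706.8 km
Excess = 17706.8 − 14227.8 = 3479.0 ≈ 3479 km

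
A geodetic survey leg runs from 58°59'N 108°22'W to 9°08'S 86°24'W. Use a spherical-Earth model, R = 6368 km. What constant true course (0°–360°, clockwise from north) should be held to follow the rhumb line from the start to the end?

Δψ = ln[tan(π/4+φ₂/2)/tan(π/4+φ₁/2)] = -1.4421
Δλ = +0.3834 rad (taken the short way round)
course = atan2(Δλ, Δψ) = 165.11°

165.1°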